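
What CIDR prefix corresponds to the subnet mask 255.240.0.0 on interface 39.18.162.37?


Binary: 11111111.11110000.00000000.00000000
Count leading 1s
Prefix: /12


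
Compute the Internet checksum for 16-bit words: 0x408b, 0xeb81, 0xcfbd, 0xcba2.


Sum all words (with carry folding):
+ 0x408b = 0x408b
+ 0xeb81 = 0x2c0d
+ 0xcfbd = 0xfbca
+ 0xcba2 = 0xc76d
One's complement: ~0xc76d
Checksum = 0x3892


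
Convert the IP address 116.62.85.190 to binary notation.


116 = 01110100
62 = 00111110
85 = 01010101
190 = 10111110
Binary: 01110100.00111110.01010101.10111110


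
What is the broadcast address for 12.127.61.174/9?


Network: 12.0.0.0/9
Host bits = 23
Set all host bits to 1:
Broadcast: 12.127.255.255


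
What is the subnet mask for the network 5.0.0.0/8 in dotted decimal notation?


/8 means 8 network bits, 24 host bits
Binary: 11111111000000000000000000000000
Mask: 255.0.0.0


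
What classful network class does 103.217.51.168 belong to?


First octet: 103
Binary: 01100111
0xxxxxxx -> Class A (1-126)
Class A, default mask 255.0.0.0 (/8)


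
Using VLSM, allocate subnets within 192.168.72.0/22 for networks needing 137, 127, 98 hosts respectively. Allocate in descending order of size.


137 hosts -> /24 (254 usable): 192.168.72.0/24
127 hosts -> /24 (254 usable): 192.168.73.0/24
98 hosts -> /25 (126 usable): 192.168.74.0/25
Allocation: 192.168.72.0/24 (137 hosts, 254 usable); 192.168.73.0/24 (127 hosts, 254 usable); 192.168.74.0/25 (98 hosts, 126 usable)


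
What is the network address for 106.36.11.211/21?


IP:   01101010.00100100.00001011.11010011
Mask: 11111111.11111111.11111000.00000000
AND operation:
Net:  01101010.00100100.00001000.00000000
Network: 106.36.8.0/21


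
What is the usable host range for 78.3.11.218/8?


Network: 78.0.0.0
Broadcast: 78.255.255.255
First usable = network + 1
Last usable = broadcast - 1
Range: 78.0.0.1 to 78.255.255.254


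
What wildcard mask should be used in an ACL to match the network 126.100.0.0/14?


Subnet mask: 255.252.0.0
Wildcard = 255.255.255.255 - subnet mask
255 - 255 = 0
255 - 252 = 3
255 - 0 = 255
255 - 0 = 255
Wildcard: 0.3.255.255


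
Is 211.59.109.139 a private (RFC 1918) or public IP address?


RFC 1918 private ranges:
  10.0.0.0/8 (10.0.0.0 - 10.255.255.255)
  172.16.0.0/12 (172.16.0.0 - 172.31.255.255)
  192.168.0.0/16 (192.168.0.0 - 192.168.255.255)
Public (not in any RFC 1918 range)


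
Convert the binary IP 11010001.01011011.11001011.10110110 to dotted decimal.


11010001 = 209
01011011 = 91
11001011 = 203
10110110 = 182
IP: 209.91.203.182


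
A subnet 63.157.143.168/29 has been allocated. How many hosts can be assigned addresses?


Host bits = 32 - 29 = 3
Total addresses = 2^3 = 8
Usable = total - 2 (network and broadcast)
Usable hosts: 6


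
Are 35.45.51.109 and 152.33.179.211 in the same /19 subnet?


Mask: 255.255.224.0
35.45.51.109 AND mask = 35.45.32.0
152.33.179.211 AND mask = 152.33.160.0
No, different subnets (35.45.32.0 vs 152.33.160.0)


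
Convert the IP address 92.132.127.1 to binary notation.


92 = 01011100
132 = 10000100
127 = 01111111
1 = 00000001
Binary: 01011100.10000100.01111111.00000001


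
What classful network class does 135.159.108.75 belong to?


First octet: 135
Binary: 10000111
10xxxxxx -> Class B (128-191)
Class B, default mask 255.255.0.0 (/16)


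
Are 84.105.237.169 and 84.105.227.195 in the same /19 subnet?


Mask: 255.255.224.0
84.105.237.169 AND mask = 84.105.224.0
84.105.227.195 AND mask = 84.105.224.0
Yes, same subnet (84.105.224.0)


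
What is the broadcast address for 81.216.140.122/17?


Network: 81.216.128.0/17
Host bits = 15
Set all host bits to 1:
Broadcast: 81.216.255.255


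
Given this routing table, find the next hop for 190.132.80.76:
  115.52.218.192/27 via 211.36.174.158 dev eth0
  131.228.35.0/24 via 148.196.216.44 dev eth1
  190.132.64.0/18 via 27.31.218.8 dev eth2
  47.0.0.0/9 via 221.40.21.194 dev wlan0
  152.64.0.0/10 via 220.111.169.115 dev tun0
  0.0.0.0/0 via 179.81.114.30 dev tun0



Longest prefix match for 190.132.80.76:
  /27 115.52.218.192: no
  /24 131.228.35.0: no
  /18 190.132.64.0: MATCH
  /9 47.0.0.0: no
  /10 152.64.0.0: no
  /0 0.0.0.0: MATCH
Selected: next-hop 27.31.218.8 via eth2 (matched /18)


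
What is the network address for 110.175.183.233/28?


IP:   01101110.10101111.10110111.11101001
Mask: 11111111.11111111.11111111.11110000
AND operation:
Net:  01101110.10101111.10110111.11100000
Network: 110.175.183.224/28


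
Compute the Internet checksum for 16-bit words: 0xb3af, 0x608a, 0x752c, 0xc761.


Sum all words (with carry folding):
+ 0xb3af = 0xb3af
+ 0x608a = 0x143a
+ 0x752c = 0x8966
+ 0xc761 = 0x50c8
One's complement: ~0x50c8
Checksum = 0xaf37


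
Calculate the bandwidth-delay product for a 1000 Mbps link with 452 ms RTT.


BDP = bandwidth * RTT
= 1000 Mbps * 452 ms
= 1000 * 1e6 * 452 / 1000 bits
= 452000000 bits
= 56500000 bytes
= 55175.7812 KB
BDP = 452000000 bits (56500000 bytes)


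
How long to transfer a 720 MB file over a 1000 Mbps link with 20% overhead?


Effective throughput = 1000 * (1 - 20/100) = 800 Mbps
File size in Mb = 720 * 8 = 5760 Mb
Time = 5760 / 800
Time = 7.2 seconds


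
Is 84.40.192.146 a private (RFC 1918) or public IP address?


RFC 1918 private ranges:
  10.0.0.0/8 (10.0.0.0 - 10.255.255.255)
  172.16.0.0/12 (172.16.0.0 - 172.31.255.255)
  192.168.0.0/16 (192.168.0.0 - 192.168.255.255)
Public (not in any RFC 1918 range)


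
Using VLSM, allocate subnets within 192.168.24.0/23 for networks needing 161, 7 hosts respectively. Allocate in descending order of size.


161 hosts -> /24 (254 usable): 192.168.24.0/24
7 hosts -> /28 (14 usable): 192.168.25.0/28
Allocation: 192.168.24.0/24 (161 hosts, 254 usable); 192.168.25.0/28 (7 hosts, 14 usable)


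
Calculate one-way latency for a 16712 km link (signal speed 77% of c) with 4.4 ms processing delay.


Speed = 0.77 * 3e5 km/s = 231000 km/s
Propagation delay = 16712 / 231000 = 0.0723 s = 72.3463 ms
Processing delay = 4.4 ms
Total one-way latency = 76.7463 ms


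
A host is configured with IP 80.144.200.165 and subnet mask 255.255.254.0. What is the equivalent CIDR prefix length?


Binary: 11111111.11111111.11111110.00000000
Count leading 1s
Prefix: /23


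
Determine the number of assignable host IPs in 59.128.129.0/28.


Host bits = 32 - 28 = 4
Total addresses = 2^4 = 16
Usable = total - 2 (network and broadcast)
Usable hosts: 14


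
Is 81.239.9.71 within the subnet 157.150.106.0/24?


Subnet network: 157.150.106.0
Test IP AND mask: 81.239.9.0
No, 81.239.9.71 is not in 157.150.106.0/24


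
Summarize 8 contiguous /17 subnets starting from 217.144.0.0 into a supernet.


Original prefix: /17
Number of subnets: 8 = 2^3
New prefix = 17 - 3 = 14
Supernet: 217.144.0.0/14


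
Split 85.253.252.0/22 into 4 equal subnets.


New prefix = 22 + 2 = 24
Each subnet has 256 addresses
  85.253.252.0/24
  85.253.253.0/24
  85.253.254.0/24
  85.253.255.0/24
Subnets: 85.253.252.0/24, 85.253.253.0/24, 85.253.254.0/24, 85.253.255.0/24


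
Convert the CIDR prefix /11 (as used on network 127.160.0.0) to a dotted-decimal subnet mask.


/11 means 11 network bits, 21 host bits
Binary: 11111111111000000000000000000000
Mask: 255.224.0.0


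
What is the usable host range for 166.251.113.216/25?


Network: 166.251.113.128
Broadcast: 166.251.113.255
First usable = network + 1
Last usable = broadcast - 1
Range: 166.251.113.129 to 166.251.113.254


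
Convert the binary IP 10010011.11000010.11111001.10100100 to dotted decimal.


10010011 = 147
11000010 = 194
11111001 = 249
10100100 = 164
IP: 147.194.249.164


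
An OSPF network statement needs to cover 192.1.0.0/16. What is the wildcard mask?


Subnet mask: 255.255.0.0
Wildcard = 255.255.255.255 - subnet mask
255 - 255 = 0
255 - 255 = 0
255 - 0 = 255
255 - 0 = 255
Wildcard: 0.0.255.255


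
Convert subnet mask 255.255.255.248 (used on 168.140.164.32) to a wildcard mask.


Subnet mask: 255.255.255.248
Wildcard = 255.255.255.255 - subnet mask
255 - 255 = 0
255 - 255 = 0
255 - 255 = 0
255 - 248 = 7
Wildcard: 0.0.0.7


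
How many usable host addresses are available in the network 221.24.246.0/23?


Host bits = 32 - 23 = 9
Total addresses = 2^9 = 512
Usable = total - 2 (network and broadcast)
Usable hosts: 510


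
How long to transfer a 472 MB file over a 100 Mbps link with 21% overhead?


Effective throughput = 100 * (1 - 21/100) = 79 Mbps
File size in Mb = 472 * 8 = 3776 Mb
Time = 3776 / 79
Time = 47.7975 seconds


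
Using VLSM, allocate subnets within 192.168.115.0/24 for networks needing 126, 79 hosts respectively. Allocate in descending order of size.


126 hosts -> /25 (126 usable): 192.168.115.0/25
79 hosts -> /25 (126 usable): 192.168.115.128/25
Allocation: 192.168.115.0/25 (126 hosts, 126 usable); 192.168.115.128/25 (79 hosts, 126 usable)


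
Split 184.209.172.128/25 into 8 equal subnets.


New prefix = 25 + 3 = 28
Each subnet has 16 addresses
  184.209.172.128/28
  184.209.172.144/28
  184.209.172.160/28
  184.209.172.176/28
  184.209.172.192/28
  184.209.172.208/28
  184.209.172.224/28
  184.209.172.240/28
Subnets: 184.209.172.128/28, 184.209.172.144/28, 184.209.172.160/28, 184.209.172.176/28, 184.209.172.192/28, 184.209.172.208/28, 184.209.172.224/28, 184.209.172.240/28


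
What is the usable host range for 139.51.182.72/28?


Network: 139.51.182.64
Broadcast: 139.51.182.79
First usable = network + 1
Last usable = broadcast - 1
Range: 139.51.182.65 to 139.51.182.78


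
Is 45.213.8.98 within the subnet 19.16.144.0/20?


Subnet network: 19.16.144.0
Test IP AND mask: 45.213.0.0
No, 45.213.8.98 is not in 19.16.144.0/20


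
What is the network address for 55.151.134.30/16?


IP:   00110111.10010111.10000110.00011110
Mask: 11111111.11111111.00000000.00000000
AND operation:
Net:  00110111.10010111.00000000.00000000
Network: 55.151.0.0/16


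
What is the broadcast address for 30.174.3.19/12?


Network: 30.160.0.0/12
Host bits = 20
Set all host bits to 1:
Broadcast: 30.175.255.255


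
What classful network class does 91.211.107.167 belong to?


First octet: 91
Binary: 01011011
0xxxxxxx -> Class A (1-126)
Class A, default mask 255.0.0.0 (/8)


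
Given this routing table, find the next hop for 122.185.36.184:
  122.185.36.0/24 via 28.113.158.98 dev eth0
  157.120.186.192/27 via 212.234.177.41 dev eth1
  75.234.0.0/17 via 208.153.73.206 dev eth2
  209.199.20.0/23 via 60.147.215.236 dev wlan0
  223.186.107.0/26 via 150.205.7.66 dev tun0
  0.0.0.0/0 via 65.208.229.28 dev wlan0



Longest prefix match for 122.185.36.184:
  /24 122.185.36.0: MATCH
  /27 157.120.186.192: no
  /17 75.234.0.0: no
  /23 209.199.20.0: no
  /26 223.186.107.0: no
  /0 0.0.0.0: MATCH
Selected: next-hop 28.113.158.98 via eth0 (matched /24)


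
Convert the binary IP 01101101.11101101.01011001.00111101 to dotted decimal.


01101101 = 109
11101101 = 237
01011001 = 89
00111101 = 61
IP: 109.237.89.61


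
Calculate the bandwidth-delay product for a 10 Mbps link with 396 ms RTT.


BDP = bandwidth * RTT
= 10 Mbps * 396 ms
= 10 * 1e6 * 396 / 1000 bits
= 3960000 bits
= 495000 bytes
= 483.3984 KB
BDP = 3960000 bits (495000 bytes)


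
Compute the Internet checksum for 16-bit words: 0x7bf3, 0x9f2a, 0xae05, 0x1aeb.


Sum all words (with carry folding):
+ 0x7bf3 = 0x7bf3
+ 0x9f2a = 0x1b1e
+ 0xae05 = 0xc923
+ 0x1aeb = 0xe40e
One's complement: ~0xe40e
Checksum = 0x1bf1


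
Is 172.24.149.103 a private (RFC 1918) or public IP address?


RFC 1918 private ranges:
  10.0.0.0/8 (10.0.0.0 - 10.255.255.255)
  172.16.0.0/12 (172.16.0.0 - 172.31.255.255)
  192.168.0.0/16 (192.168.0.0 - 192.168.255.255)
Private (in 172.16.0.0/12)


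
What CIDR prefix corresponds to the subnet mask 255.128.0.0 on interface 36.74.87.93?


Binary: 11111111.10000000.00000000.00000000
Count leading 1s
Prefix: /9


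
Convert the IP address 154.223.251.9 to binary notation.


154 = 10011010
223 = 11011111
251 = 11111011
9 = 00001001
Binary: 10011010.11011111.11111011.00001001


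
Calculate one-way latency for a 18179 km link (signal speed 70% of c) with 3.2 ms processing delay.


Speed = 0.7 * 3e5 km/s = 210000 km/s
Propagation delay = 18179 / 210000 = 0.0866 s = 86.5667 ms
Processing delay = 3.2 ms
Total one-way latency = 89.7667 ms


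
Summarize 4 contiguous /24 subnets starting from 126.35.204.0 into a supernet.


Original prefix: /24
Number of subnets: 4 = 2^2
New prefix = 24 - 2 = 22
Supernet: 126.35.204.0/22


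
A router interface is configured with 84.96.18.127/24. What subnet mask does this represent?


/24 means 24 network bits, 8 host bits
Binary: 11111111111111111111111100000000
Mask: 255.255.255.0


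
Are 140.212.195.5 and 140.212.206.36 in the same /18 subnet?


Mask: 255.255.192.0
140.212.195.5 AND mask = 140.212.192.0
140.212.206.36 AND mask = 140.212.192.0
Yes, same subnet (140.212.192.0)


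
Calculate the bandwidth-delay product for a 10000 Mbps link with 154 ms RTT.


BDP = bandwidth * RTT
= 10000 Mbps * 154 ms
= 10000 * 1e6 * 154 / 1000 bits
= 1540000000 bits
= 192500000 bytes
= 187988.2812 KB
BDP = 1540000000 bits (192500000 bytes)


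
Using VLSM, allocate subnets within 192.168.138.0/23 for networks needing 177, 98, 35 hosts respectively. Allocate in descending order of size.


177 hosts -> /24 (254 usable): 192.168.138.0/24
98 hosts -> /25 (126 usable): 192.168.139.0/25
35 hosts -> /26 (62 usable): 192.168.139.128/26
Allocation: 192.168.138.0/24 (177 hosts, 254 usable); 192.168.139.0/25 (98 hosts, 126 usable); 192.168.139.128/26 (35 hosts, 62 usable)


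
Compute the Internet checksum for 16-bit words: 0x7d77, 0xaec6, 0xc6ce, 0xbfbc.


Sum all words (with carry folding):
+ 0x7d77 = 0x7d77
+ 0xaec6 = 0x2c3e
+ 0xc6ce = 0xf30c
+ 0xbfbc = 0xb2c9
One's complement: ~0xb2c9
Checksum = 0x4d36


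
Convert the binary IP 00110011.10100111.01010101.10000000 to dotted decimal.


00110011 = 51
10100111 = 167
01010101 = 85
10000000 = 128
IP: 51.167.85.128


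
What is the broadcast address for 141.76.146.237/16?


Network: 141.76.0.0/16
Host bits = 16
Set all host bits to 1:
Broadcast: 141.76.255.255


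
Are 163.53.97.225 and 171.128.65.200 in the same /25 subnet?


Mask: 255.255.255.128
163.53.97.225 AND mask = 163.53.97.128
171.128.65.200 AND mask = 171.128.65.128
No, different subnets (163.53.97.128 vs 171.128.65.128)


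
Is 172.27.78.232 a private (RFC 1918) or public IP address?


RFC 1918 private ranges:
  10.0.0.0/8 (10.0.0.0 - 10.255.255.255)
  172.16.0.0/12 (172.16.0.0 - 172.31.255.255)
  192.168.0.0/16 (192.168.0.0 - 192.168.255.255)
Private (in 172.16.0.0/12)


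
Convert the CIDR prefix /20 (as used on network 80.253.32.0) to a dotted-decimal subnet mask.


/20 means 20 network bits, 12 host bits
Binary: 11111111111111111111000000000000
Mask: 255.255.240.0


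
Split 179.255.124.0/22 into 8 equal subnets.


New prefix = 22 + 3 = 25
Each subnet has 128 addresses
  179.255.124.0/25
  179.255.124.128/25
  179.255.125.0/25
  179.255.125.128/25
  179.255.126.0/25
  179.255.126.128/25
  179.255.127.0/25
  179.255.127.128/25
Subnets: 179.255.124.0/25, 179.255.124.128/25, 179.255.125.0/25, 179.255.125.128/25, 179.255.126.0/25, 179.255.126.128/25, 179.255.127.0/25, 179.255.127.128/25


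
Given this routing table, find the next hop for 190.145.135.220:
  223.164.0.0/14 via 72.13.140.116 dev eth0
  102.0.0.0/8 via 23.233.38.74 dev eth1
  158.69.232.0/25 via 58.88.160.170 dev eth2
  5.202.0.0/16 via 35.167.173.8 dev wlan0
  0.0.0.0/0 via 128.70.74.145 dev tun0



Longest prefix match for 190.145.135.220:
  /14 223.164.0.0: no
  /8 102.0.0.0: no
  /25 158.69.232.0: no
  /16 5.202.0.0: no
  /0 0.0.0.0: MATCH
Selected: next-hop 128.70.74.145 via tun0 (matched /0)


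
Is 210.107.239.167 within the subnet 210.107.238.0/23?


Subnet network: 210.107.238.0
Test IP AND mask: 210.107.238.0
Yes, 210.107.239.167 is in 210.107.238.0/23


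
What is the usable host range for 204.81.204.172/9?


Network: 204.0.0.0
Broadcast: 204.127.255.255
First usable = network + 1
Last usable = broadcast - 1
Range: 204.0.0.1 to 204.127.255.254


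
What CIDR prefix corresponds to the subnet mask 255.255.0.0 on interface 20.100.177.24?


Binary: 11111111.11111111.00000000.00000000
Count leading 1s
Prefix: /16


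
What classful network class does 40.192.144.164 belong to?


First octet: 40
Binary: 00101000
0xxxxxxx -> Class A (1-126)
Class A, default mask 255.0.0.0 (/8)


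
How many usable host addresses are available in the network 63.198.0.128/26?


Host bits = 32 - 26 = 6
Total addresses = 2^6 = 64
Usable = total - 2 (network and broadcast)
Usable hosts: 62


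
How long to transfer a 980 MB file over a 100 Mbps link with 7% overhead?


Effective throughput = 100 * (1 - 7/100) = 93 Mbps
File size in Mb = 980 * 8 = 7840 Mb
Time = 7840 / 93
Time = 84.3011 seconds


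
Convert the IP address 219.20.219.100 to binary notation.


219 = 11011011
20 = 00010100
219 = 11011011
100 = 01100100
Binary: 11011011.00010100.11011011.01100100


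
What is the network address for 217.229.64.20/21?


IP:   11011001.11100101.01000000.00010100
Mask: 11111111.11111111.11111000.00000000
AND operation:
Net:  11011001.11100101.01000000.00000000
Network: 217.229.64.0/21


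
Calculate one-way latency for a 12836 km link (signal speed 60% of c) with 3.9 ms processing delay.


Speed = 0.6 * 3e5 km/s = 180000 km/s
Propagation delay = 12836 / 180000 = 0.0713 s = 71.3111 ms
Processing delay = 3.9 ms
Total one-way latency = 75.2111 ms


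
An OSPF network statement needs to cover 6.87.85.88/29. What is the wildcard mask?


Subnet mask: 255.255.255.248
Wildcard = 255.255.255.255 - subnet mask
255 - 255 = 0
255 - 255 = 0
255 - 255 = 0
255 - 248 = 7
Wildcard: 0.0.0.7


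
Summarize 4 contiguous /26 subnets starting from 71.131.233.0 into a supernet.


Original prefix: /26
Number of subnets: 4 = 2^2
New prefix = 26 - 2 = 24
Supernet: 71.131.233.0/24


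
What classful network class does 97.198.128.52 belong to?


First octet: 97
Binary: 01100001
0xxxxxxx -> Class A (1-126)
Class A, default mask 255.0.0.0 (/8)


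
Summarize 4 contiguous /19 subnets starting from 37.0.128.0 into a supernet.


Original prefix: /19
Number of subnets: 4 = 2^2
New prefix = 19 - 2 = 17
Supernet: 37.0.128.0/17


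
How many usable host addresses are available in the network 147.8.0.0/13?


Host bits = 32 - 13 = 19
Total addresses = 2^19 = 524288
Usable = total - 2 (network and broadcast)
Usable hosts: 524286


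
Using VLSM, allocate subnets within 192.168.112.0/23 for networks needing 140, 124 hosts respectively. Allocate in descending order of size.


140 hosts -> /24 (254 usable): 192.168.112.0/24
124 hosts -> /25 (126 usable): 192.168.113.0/25
Allocation: 192.168.112.0/24 (140 hosts, 254 usable); 192.168.113.0/25 (124 hosts, 126 usable)


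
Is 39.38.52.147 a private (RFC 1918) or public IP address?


RFC 1918 private ranges:
  10.0.0.0/8 (10.0.0.0 - 10.255.255.255)
  172.16.0.0/12 (172.16.0.0 - 172.31.255.255)
  192.168.0.0/16 (192.168.0.0 - 192.168.255.255)
Public (not in any RFC 1918 range)


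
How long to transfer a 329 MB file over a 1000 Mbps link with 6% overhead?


Effective throughput = 1000 * (1 - 6/100) = 940 Mbps
File size in Mb = 329 * 8 = 2632 Mb
Time = 2632 / 940
Time = 2.8 seconds


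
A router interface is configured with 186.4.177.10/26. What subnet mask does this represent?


/26 means 26 network bits, 6 host bits
Binary: 11111111111111111111111111000000
Mask: 255.255.255.192


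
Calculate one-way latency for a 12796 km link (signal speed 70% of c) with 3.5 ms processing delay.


Speed = 0.7 * 3e5 km/s = 210000 km/s
Propagation delay = 12796 / 210000 = 0.0609 s = 60.9333 ms
Processing delay = 3.5 ms
Total one-way latency = 64.4333 ms


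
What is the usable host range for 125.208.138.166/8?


Network: 125.0.0.0
Broadcast: 125.255.255.255
First usable = network + 1
Last usable = broadcast - 1
Range: 125.0.0.1 to 125.255.255.254


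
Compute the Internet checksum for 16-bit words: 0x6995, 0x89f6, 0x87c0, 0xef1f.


Sum all words (with carry folding):
+ 0x6995 = 0x6995
+ 0x89f6 = 0xf38b
+ 0x87c0 = 0x7b4c
+ 0xef1f = 0x6a6c
One's complement: ~0x6a6c
Checksum = 0x9593


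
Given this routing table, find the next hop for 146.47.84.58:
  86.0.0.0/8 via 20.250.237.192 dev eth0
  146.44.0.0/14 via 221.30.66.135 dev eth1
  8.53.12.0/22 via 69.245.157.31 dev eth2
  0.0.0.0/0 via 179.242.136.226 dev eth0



Longest prefix match for 146.47.84.58:
  /8 86.0.0.0: no
  /14 146.44.0.0: MATCH
  /22 8.53.12.0: no
  /0 0.0.0.0: MATCH
Selected: next-hop 221.30.66.135 via eth1 (matched /14)


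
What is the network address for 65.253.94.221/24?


IP:   01000001.11111101.01011110.11011101
Mask: 11111111.11111111.11111111.00000000
AND operation:
Net:  01000001.11111101.01011110.00000000
Network: 65.253.94.0/24


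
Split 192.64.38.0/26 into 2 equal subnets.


New prefix = 26 + 1 = 27
Each subnet has 32 addresses
  192.64.38.0/27
  192.64.38.32/27
Subnets: 192.64.38.0/27, 192.64.38.32/27


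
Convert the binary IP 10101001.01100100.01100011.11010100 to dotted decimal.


10101001 = 169
01100100 = 100
01100011 = 99
11010100 = 212
IP: 169.100.99.212


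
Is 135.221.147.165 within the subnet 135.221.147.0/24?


Subnet network: 135.221.147.0
Test IP AND mask: 135.221.147.0
Yes, 135.221.147.165 is in 135.221.147.0/24


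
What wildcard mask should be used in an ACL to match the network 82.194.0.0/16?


Subnet mask: 255.255.0.0
Wildcard = 255.255.255.255 - subnet mask
255 - 255 = 0
255 - 255 = 0
255 - 0 = 255
255 - 0 = 255
Wildcard: 0.0.255.255


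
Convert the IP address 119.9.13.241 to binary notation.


119 = 01110111
9 = 00001001
13 = 00001101
241 = 11110001
Binary: 01110111.00001001.00001101.11110001


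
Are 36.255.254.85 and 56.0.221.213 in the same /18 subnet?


Mask: 255.255.192.0
36.255.254.85 AND mask = 36.255.192.0
56.0.221.213 AND mask = 56.0.192.0
No, different subnets (36.255.192.0 vs 56.0.192.0)


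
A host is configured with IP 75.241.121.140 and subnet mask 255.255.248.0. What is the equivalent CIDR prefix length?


Binary: 11111111.11111111.11111000.00000000
Count leading 1s
Prefix: /21


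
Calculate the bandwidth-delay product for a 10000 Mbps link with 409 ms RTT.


BDP = bandwidth * RTT
= 10000 Mbps * 409 ms
= 10000 * 1e6 * 409 / 1000 bits
= 4090000000 bits
= 511250000 bytes
= 499267.5781 KB
BDP = 4090000000 bits (511250000 bytes)


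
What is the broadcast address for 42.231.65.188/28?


Network: 42.231.65.176/28
Host bits = 4
Set all host bits to 1:
Broadcast: 42.231.65.191


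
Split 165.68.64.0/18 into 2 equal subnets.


New prefix = 18 + 1 = 19
Each subnet has 8192 addresses
  165.68.64.0/19
  165.68.96.0/19
Subnets: 165.68.64.0/19, 165.68.96.0/19


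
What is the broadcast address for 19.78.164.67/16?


Network: 19.78.0.0/16
Host bits = 16
Set all host bits to 1:
Broadcast: 19.78.255.255


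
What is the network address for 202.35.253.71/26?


IP:   11001010.00100011.11111101.01000111
Mask: 11111111.11111111.11111111.11000000
AND operation:
Net:  11001010.00100011.11111101.01000000
Network: 202.35.253.64/26


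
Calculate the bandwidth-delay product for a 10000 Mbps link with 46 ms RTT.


BDP = bandwidth * RTT
= 10000 Mbps * 46 ms
= 10000 * 1e6 * 46 / 1000 bits
= 460000000 bits
= 57500000 bytes
= 56152.3438 KB
BDP = 460000000 bits (57500000 bytes)


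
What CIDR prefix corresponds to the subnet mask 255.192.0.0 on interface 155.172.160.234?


Binary: 11111111.11000000.00000000.00000000
Count leading 1s
Prefix: /10


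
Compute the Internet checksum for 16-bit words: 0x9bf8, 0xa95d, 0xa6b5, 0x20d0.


Sum all words (with carry folding):
+ 0x9bf8 = 0x9bf8
+ 0xa95d = 0x4556
+ 0xa6b5 = 0xec0b
+ 0x20d0 = 0x0cdc
One's complement: ~0x0cdc
Checksum = 0xf323


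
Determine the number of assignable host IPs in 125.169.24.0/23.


Host bits = 32 - 23 = 9
Total addresses = 2^9 = 512
Usable = total - 2 (network and broadcast)
Usable hosts: 510


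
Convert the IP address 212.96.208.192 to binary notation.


212 = 11010100
96 = 01100000
208 = 11010000
192 = 11000000
Binary: 11010100.01100000.11010000.11000000


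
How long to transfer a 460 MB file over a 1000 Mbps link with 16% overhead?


Effective throughput = 1000 * (1 - 16/100) = 840 Mbps
File size in Mb = 460 * 8 = 3680 Mb
Time = 3680 / 840
Time = 4.381 seconds


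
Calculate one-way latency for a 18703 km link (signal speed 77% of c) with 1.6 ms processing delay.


Speed = 0.77 * 3e5 km/s = 231000 km/s
Propagation delay = 18703 / 231000 = 0.081 s = 80.9654 ms
Processing delay = 1.6 ms
Total one-way latency = 82.5654 ms


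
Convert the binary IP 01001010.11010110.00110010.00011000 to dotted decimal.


01001010 = 74
11010110 = 214
00110010 = 50
00011000 = 24
IP: 74.214.50.24


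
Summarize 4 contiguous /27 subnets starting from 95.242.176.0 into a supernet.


Original prefix: /27
Number of subnets: 4 = 2^2
New prefix = 27 - 2 = 25
Supernet: 95.242.176.0/25


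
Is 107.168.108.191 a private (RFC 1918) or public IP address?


RFC 1918 private ranges:
  10.0.0.0/8 (10.0.0.0 - 10.255.255.255)
  172.16.0.0/12 (172.16.0.0 - 172.31.255.255)
  192.168.0.0/16 (192.168.0.0 - 192.168.255.255)
Public (not in any RFC 1918 range)


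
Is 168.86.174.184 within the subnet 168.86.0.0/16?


Subnet network: 168.86.0.0
Test IP AND mask: 168.86.0.0
Yes, 168.86.174.184 is in 168.86.0.0/16


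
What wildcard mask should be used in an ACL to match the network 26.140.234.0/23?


Subnet mask: 255.255.254.0
Wildcard = 255.255.255.255 - subnet mask
255 - 255 = 0
255 - 255 = 0
255 - 254 = 1
255 - 0 = 255
Wildcard: 0.0.1.255


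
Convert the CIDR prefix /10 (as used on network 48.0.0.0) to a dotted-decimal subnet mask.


/10 means 10 network bits, 22 host bits
Binary: 11111111110000000000000000000000
Mask: 255.192.0.0


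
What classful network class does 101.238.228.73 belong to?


First octet: 101
Binary: 01100101
0xxxxxxx -> Class A (1-126)
Class A, default mask 255.0.0.0 (/8)


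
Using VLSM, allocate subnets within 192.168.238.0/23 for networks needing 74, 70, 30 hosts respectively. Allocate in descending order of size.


74 hosts -> /25 (126 usable): 192.168.238.0/25
70 hosts -> /25 (126 usable): 192.168.238.128/25
30 hosts -> /27 (30 usable): 192.168.239.0/27
Allocation: 192.168.238.0/25 (74 hosts, 126 usable); 192.168.238.128/25 (70 hosts, 126 usable); 192.168.239.0/27 (30 hosts, 30 usable)


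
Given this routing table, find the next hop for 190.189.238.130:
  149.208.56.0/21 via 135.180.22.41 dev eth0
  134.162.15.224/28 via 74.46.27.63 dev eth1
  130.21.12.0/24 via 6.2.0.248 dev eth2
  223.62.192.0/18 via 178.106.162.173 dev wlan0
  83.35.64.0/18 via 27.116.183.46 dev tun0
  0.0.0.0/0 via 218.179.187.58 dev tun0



Longest prefix match for 190.189.238.130:
  /21 149.208.56.0: no
  /28 134.162.15.224: no
  /24 130.21.12.0: no
  /18 223.62.192.0: no
  /18 83.35.64.0: no
  /0 0.0.0.0: MATCH
Selected: next-hop 218.179.187.58 via tun0 (matched /0)


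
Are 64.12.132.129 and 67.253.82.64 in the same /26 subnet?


Mask: 255.255.255.192
64.12.132.129 AND mask = 64.12.132.128
67.253.82.64 AND mask = 67.253.82.64
No, different subnets (64.12.132.128 vs 67.253.82.64)


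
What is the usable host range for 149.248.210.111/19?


Network: 149.248.192.0
Broadcast: 149.248.223.255
First usable = network + 1
Last usable = broadcast - 1
Range: 149.248.192.1 to 149.248.223.254


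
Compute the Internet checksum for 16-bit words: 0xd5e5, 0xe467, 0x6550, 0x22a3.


Sum all words (with carry folding):
+ 0xd5e5 = 0xd5e5
+ 0xe467 = 0xba4d
+ 0x6550 = 0x1f9e
+ 0x22a3 = 0x4241
One's complement: ~0x4241
Checksum = 0xbdbe


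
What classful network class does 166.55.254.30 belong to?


First octet: 166
Binary: 10100110
10xxxxxx -> Class B (128-191)
Class B, default mask 255.255.0.0 (/16)


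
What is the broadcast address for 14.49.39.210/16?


Network: 14.49.0.0/16
Host bits = 16
Set all host bits to 1:
Broadcast: 14.49.255.255


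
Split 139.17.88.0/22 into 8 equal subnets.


New prefix = 22 + 3 = 25
Each subnet has 128 addresses
  139.17.88.0/25
  139.17.88.128/25
  139.17.89.0/25
  139.17.89.128/25
  139.17.90.0/25
  139.17.90.128/25
  139.17.91.0/25
  139.17.91.128/25
Subnets: 139.17.88.0/25, 139.17.88.128/25, 139.17.89.0/25, 139.17.89.128/25, 139.17.90.0/25, 139.17.90.128/25, 139.17.91.0/25, 139.17.91.128/25


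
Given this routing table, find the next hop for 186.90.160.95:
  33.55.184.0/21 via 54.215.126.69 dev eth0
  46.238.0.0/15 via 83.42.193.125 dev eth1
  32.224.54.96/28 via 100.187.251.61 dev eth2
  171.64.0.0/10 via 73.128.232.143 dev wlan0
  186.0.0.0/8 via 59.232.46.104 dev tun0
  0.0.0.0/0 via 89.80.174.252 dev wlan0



Longest prefix match for 186.90.160.95:
  /21 33.55.184.0: no
  /15 46.238.0.0: no
  /28 32.224.54.96: no
  /10 171.64.0.0: no
  /8 186.0.0.0: MATCH
  /0 0.0.0.0: MATCH
Selected: next-hop 59.232.46.104 via tun0 (matched /8)


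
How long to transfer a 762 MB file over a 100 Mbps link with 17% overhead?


Effective throughput = 100 * (1 - 17/100) = 83 Mbps
File size in Mb = 762 * 8 = 6096 Mb
Time = 6096 / 83
Time = 73.4458 seconds


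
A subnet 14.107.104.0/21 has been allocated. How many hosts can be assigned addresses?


Host bits = 32 - 21 = 11
Total addresses = 2^11 = 2048
Usable = total - 2 (network and broadcast)
Usable hosts: 2046


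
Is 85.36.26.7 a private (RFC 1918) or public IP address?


RFC 1918 private ranges:
  10.0.0.0/8 (10.0.0.0 - 10.255.255.255)
  172.16.0.0/12 (172.16.0.0 - 172.31.255.255)
  192.168.0.0/16 (192.168.0.0 - 192.168.255.255)
Public (not in any RFC 1918 range)


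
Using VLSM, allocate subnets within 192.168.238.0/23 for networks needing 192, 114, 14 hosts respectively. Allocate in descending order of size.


192 hosts -> /24 (254 usable): 192.168.238.0/24
114 hosts -> /25 (126 usable): 192.168.239.0/25
14 hosts -> /28 (14 usable): 192.168.239.128/28
Allocation: 192.168.238.0/24 (192 hosts, 254 usable); 192.168.239.0/25 (114 hosts, 126 usable); 192.168.239.128/28 (14 hosts, 14 usable)


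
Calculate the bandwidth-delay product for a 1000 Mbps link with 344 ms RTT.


BDP = bandwidth * RTT
= 1000 Mbps * 344 ms
= 1000 * 1e6 * 344 / 1000 bits
= 344000000 bits
= 43000000 bytes
= 41992.1875 KB
BDP = 344000000 bits (43000000 bytes)


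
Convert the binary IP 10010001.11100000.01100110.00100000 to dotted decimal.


10010001 = 145
11100000 = 224
01100110 = 102
00100000 = 32
IP: 145.224.102.32


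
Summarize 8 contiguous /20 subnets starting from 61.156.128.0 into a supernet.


Original prefix: /20
Number of subnets: 8 = 2^3
New prefix = 20 - 3 = 17
Supernet: 61.156.128.0/17


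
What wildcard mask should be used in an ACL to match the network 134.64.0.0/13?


Subnet mask: 255.248.0.0
Wildcard = 255.255.255.255 - subnet mask
255 - 255 = 0
255 - 248 = 7
255 - 0 = 255
255 - 0 = 255
Wildcard: 0.7.255.255


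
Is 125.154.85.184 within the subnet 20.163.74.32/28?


Subnet network: 20.163.74.32
Test IP AND mask: 125.154.85.176
No, 125.154.85.184 is not in 20.163.74.32/28


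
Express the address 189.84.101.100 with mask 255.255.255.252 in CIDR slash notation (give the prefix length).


Binary: 11111111.11111111.11111111.11111100
Count leading 1s
Prefix: /30


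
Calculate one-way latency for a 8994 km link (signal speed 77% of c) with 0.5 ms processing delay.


Speed = 0.77 * 3e5 km/s = 231000 km/s
Propagation delay = 8994 / 231000 = 0.0389 s = 38.9351 ms
Processing delay = 0.5 ms
Total one-way latency = 39.4351 ms


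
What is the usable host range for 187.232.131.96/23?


Network: 187.232.130.0
Broadcast: 187.232.131.255
First usable = network + 1
Last usable = broadcast - 1
Range: 187.232.130.1 to 187.232.131.254


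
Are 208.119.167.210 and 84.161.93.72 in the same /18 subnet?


Mask: 255.255.192.0
208.119.167.210 AND mask = 208.119.128.0
84.161.93.72 AND mask = 84.161.64.0
No, different subnets (208.119.128.0 vs 84.161.64.0)


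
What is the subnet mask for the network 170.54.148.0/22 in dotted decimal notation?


/22 means 22 network bits, 10 host bits
Binary: 11111111111111111111110000000000
Mask: 255.255.252.0


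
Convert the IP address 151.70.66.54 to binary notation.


151 = 10010111
70 = 01000110
66 = 01000010
54 = 00110110
Binary: 10010111.01000110.01000010.00110110


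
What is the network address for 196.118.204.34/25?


IP:   11000100.01110110.11001100.00100010
Mask: 11111111.11111111.11111111.10000000
AND operation:
Net:  11000100.01110110.11001100.00000000
Network: 196.118.204.0/25


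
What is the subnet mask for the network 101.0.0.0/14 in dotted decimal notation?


/14 means 14 network bits, 18 host bits
Binary: 11111111111111000000000000000000
Mask: 255.252.0.0


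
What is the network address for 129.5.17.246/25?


IP:   10000001.00000101.00010001.11110110
Mask: 11111111.11111111.11111111.10000000
AND operation:
Net:  10000001.00000101.00010001.10000000
Network: 129.5.17.128/25


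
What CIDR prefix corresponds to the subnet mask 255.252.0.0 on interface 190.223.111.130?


Binary: 11111111.11111100.00000000.00000000
Count leading 1s
Prefix: /14


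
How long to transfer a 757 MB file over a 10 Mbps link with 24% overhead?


Effective throughput = 10 * (1 - 24/100) = 7.6 Mbps
File size in Mb = 757 * 8 = 6056 Mb
Time = 6056 / 7.6
Time = 796.8421 seconds


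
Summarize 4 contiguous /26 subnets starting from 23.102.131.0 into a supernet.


Original prefix: /26
Number of subnets: 4 = 2^2
New prefix = 26 - 2 = 24
Supernet: 23.102.131.0/24


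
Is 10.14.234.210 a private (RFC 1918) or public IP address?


RFC 1918 private ranges:
  10.0.0.0/8 (10.0.0.0 - 10.255.255.255)
  172.16.0.0/12 (172.16.0.0 - 172.31.255.255)
  192.168.0.0/16 (192.168.0.0 - 192.168.255.255)
Private (in 10.0.0.0/8)


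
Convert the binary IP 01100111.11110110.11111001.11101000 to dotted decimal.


01100111 = 103
11110110 = 246
11111001 = 249
11101000 = 232
IP: 103.246.249.232


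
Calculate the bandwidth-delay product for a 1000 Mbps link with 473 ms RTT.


BDP = bandwidth * RTT
= 1000 Mbps * 473 ms
= 1000 * 1e6 * 473 / 1000 bits
= 473000000 bits
= 59125000 bytes
= 57739.2578 KB
BDP = 473000000 bits (59125000 bytes)


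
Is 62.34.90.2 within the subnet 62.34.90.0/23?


Subnet network: 62.34.90.0
Test IP AND mask: 62.34.90.0
Yes, 62.34.90.2 is in 62.34.90.0/23


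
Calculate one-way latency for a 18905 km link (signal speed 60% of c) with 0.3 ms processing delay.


Speed = 0.6 * 3e5 km/s = 180000 km/s
Propagation delay = 18905 / 180000 = 0.105 s = 105.0278 ms
Processing delay = 0.3 ms
Total one-way latency = 105.3278 ms


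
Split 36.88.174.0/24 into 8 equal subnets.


New prefix = 24 + 3 = 27
Each subnet has 32 addresses
  36.88.174.0/27
  36.88.174.32/27
  36.88.174.64/27
  36.88.174.96/27
  36.88.174.128/27
  36.88.174.160/27
  36.88.174.192/27
  36.88.174.224/27
Subnets: 36.88.174.0/27, 36.88.174.32/27, 36.88.174.64/27, 36.88.174.96/27, 36.88.174.128/27, 36.88.174.160/27, 36.88.174.192/27, 36.88.174.224/27


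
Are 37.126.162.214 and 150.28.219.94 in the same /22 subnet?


Mask: 255.255.252.0
37.126.162.214 AND mask = 37.126.160.0
150.28.219.94 AND mask = 150.28.216.0
No, different subnets (37.126.160.0 vs 150.28.216.0)


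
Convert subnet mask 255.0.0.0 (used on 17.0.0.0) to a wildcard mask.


Subnet mask: 255.0.0.0
Wildcard = 255.255.255.255 - subnet mask
255 - 255 = 0
255 - 0 = 255
255 - 0 = 255
255 - 0 = 255
Wildcard: 0.255.255.255


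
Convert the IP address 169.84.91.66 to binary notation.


169 = 10101001
84 = 01010100
91 = 01011011
66 = 01000010
Binary: 10101001.01010100.01011011.01000010


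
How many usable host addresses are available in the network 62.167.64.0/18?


Host bits = 32 - 18 = 14
Total addresses = 2^14 = 16384
Usable = total - 2 (network and broadcast)
Usable hosts: 16382


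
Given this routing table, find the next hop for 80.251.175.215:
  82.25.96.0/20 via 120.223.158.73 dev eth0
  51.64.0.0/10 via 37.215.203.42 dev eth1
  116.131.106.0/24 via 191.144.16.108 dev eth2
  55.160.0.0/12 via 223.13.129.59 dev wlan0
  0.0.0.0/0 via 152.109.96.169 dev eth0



Longest prefix match for 80.251.175.215:
  /20 82.25.96.0: no
  /10 51.64.0.0: no
  /24 116.131.106.0: no
  /12 55.160.0.0: no
  /0 0.0.0.0: MATCH
Selected: next-hop 152.109.96.169 via eth0 (matched /0)


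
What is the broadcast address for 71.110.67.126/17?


Network: 71.110.0.0/17
Host bits = 15
Set all host bits to 1:
Broadcast: 71.110.127.255


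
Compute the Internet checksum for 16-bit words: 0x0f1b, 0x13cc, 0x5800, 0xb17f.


Sum all words (with carry folding):
+ 0x0f1b = 0x0f1b
+ 0x13cc = 0x22e7
+ 0x5800 = 0x7ae7
+ 0xb17f = 0x2c67
One's complement: ~0x2c67
Checksum = 0xd398


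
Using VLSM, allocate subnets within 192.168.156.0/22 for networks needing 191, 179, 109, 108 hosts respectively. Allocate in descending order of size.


191 hosts -> /24 (254 usable): 192.168.156.0/24
179 hosts -> /24 (254 usable): 192.168.157.0/24
109 hosts -> /25 (126 usable): 192.168.158.0/25
108 hosts -> /25 (126 usable): 192.168.158.128/25
Allocation: 192.168.156.0/24 (191 hosts, 254 usable); 192.168.157.0/24 (179 hosts, 254 usable); 192.168.158.0/25 (109 hosts, 126 usable); 192.168.158.128/25 (108 hosts, 126 usable)


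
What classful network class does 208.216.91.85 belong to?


First octet: 208
Binary: 11010000
110xxxxx -> Class C (192-223)
Class C, default mask 255.255.255.0 (/24)


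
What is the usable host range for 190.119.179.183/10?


Network: 190.64.0.0
Broadcast: 190.127.255.255
First usable = network + 1
Last usable = broadcast - 1
Range: 190.64.0.1 to 190.127.255.254


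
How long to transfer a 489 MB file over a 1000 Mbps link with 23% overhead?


Effective throughput = 1000 * (1 - 23/100) = 770 Mbps
File size in Mb = 489 * 8 = 3912 Mb
Time = 3912 / 770
Time = 5.0805 seconds


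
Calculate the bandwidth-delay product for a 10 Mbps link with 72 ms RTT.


BDP = bandwidth * RTT
= 10 Mbps * 72 ms
= 10 * 1e6 * 72 / 1000 bits
= 720000 bits
= 90000 bytes
= 87.8906 KB
BDP = 720000 bits (90000 bytes)


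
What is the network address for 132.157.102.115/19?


IP:   10000100.10011101.01100110.01110011
Mask: 11111111.11111111.11100000.00000000
AND operation:
Net:  10000100.10011101.01100000.00000000
Network: 132.157.96.0/19


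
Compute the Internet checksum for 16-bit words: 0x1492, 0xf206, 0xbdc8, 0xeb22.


Sum all words (with carry folding):
+ 0x1492 = 0x1492
+ 0xf206 = 0x0699
+ 0xbdc8 = 0xc461
+ 0xeb22 = 0xaf84
One's complement: ~0xaf84
Checksum = 0x507b


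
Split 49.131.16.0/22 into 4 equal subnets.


New prefix = 22 + 2 = 24
Each subnet has 256 addresses
  49.131.16.0/24
  49.131.17.0/24
  49.131.18.0/24
  49.131.19.0/24
Subnets: 49.131.16.0/24, 49.131.17.0/24, 49.131.18.0/24, 49.131.19.0/24


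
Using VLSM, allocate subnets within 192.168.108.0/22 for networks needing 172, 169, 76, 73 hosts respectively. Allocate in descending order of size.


172 hosts -> /24 (254 usable): 192.168.108.0/24
169 hosts -> /24 (254 usable): 192.168.109.0/24
76 hosts -> /25 (126 usable): 192.168.110.0/25
73 hosts -> /25 (126 usable): 192.168.110.128/25
Allocation: 192.168.108.0/24 (172 hosts, 254 usable); 192.168.109.0/24 (169 hosts, 254 usable); 192.168.110.0/25 (76 hosts, 126 usable); 192.168.110.128/25 (73 hosts, 126 usable)
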